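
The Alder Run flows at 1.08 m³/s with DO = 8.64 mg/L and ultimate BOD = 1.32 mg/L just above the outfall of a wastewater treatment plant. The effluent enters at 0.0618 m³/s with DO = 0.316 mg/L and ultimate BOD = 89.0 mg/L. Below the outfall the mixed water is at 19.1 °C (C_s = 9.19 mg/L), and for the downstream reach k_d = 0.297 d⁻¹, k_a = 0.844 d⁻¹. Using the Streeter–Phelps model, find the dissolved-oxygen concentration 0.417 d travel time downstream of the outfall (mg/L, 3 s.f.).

Mixed DO = (1.08×8.64 + 0.0618×0.316)/(1.08+0.0618) = 9.351/1.142 = 8.189 mg/L.
Mixed L₀ = (1.08×1.32 + 0.0618×89.0)/(1.142) = 6.926/1.142 = 6.066 mg/L.
Initial deficit D₀ = C_s − DO₀ = 9.19 − 8.189 = 1.001 mg/L.
D(0.417) = [0.297×6.066/(0.844−0.297)](e^(−0.297×0.417) − e^(−0.844×0.417)) + 1.001 e^(−0.844×0.417)
= 3.293 × (0.8835 − 0.7033) + 1.001 × 0.7033 = 1.297 mg/L.
DO = 9.19 − 1.297 = 7.893 mg/L.

DO ≈ 7.89 mg/L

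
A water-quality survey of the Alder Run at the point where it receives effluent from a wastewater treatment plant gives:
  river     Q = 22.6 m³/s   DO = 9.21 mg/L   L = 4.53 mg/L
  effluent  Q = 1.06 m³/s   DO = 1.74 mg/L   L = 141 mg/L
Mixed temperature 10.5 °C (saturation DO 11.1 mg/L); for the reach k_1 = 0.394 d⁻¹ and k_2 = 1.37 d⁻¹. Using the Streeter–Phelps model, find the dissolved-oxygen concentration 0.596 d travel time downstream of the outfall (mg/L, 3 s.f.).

DO ≈ 8.62 mg/L

Mixed DO = (22.6×9.21 + 1.06×1.74)/(22.6+1.06) = 210.0/23.66 = 8.875 mg/L.
Mixed L₀ = (22.6×4.53 + 1.06×141)/(23.66) = 251.8/23.66 = 10.64 mg/L.
Initial deficit D₀ = C_s − DO₀ = 11.1 − 8.875 = 2.225 mg/L.
D(0.596) = [0.394×10.64/(1.37−0.394)](e^(−0.394×0.596) − e^(−1.37×0.596)) + 2.225 e^(−1.37×0.596)
= 4.297 × (0.7907 − 0.4420) + 2.225 × 0.4420 = 2.482 mg/L.
DO = 11.1 − 2.482 = 8.618 mg/L.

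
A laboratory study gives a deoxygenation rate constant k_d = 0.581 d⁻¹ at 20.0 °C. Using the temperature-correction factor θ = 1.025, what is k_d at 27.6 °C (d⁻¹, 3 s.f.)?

k_d(T₂) = k_d(T₁) · θ^(T₂−T₁) = 0.581 × 1.025^(27.6−20.0)
= 0.581 × 1.025^7.60 = 0.581 × 1.206 = 0.7009 d⁻¹.

k_d ≈ 0.701 d⁻¹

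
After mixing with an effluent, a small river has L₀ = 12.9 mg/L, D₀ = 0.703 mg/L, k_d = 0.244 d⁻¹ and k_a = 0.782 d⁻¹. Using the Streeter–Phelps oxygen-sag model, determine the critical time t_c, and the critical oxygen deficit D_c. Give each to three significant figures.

With k_a/k_d = 3.205 and 1 − D₀(k_a−k_d)/(k_d L₀) = 0.8798,
t_c = ln(3.205 × 0.8798) / (0.782 − 0.244) = ln(2.820) / 0.5380 = 1.037/0.5380 = 1.927 d.
L(t_c) = L₀ e^(−k_d t_c) = 12.9 × 0.6249 = 8.061 mg/L, and at the critical point k_a D_c = k_d L, so D_c = (0.244/0.782) × 8.061 = 2.515 mg/L.

t_c ≈ 1.93 d; D_c ≈ 2.52 mg/L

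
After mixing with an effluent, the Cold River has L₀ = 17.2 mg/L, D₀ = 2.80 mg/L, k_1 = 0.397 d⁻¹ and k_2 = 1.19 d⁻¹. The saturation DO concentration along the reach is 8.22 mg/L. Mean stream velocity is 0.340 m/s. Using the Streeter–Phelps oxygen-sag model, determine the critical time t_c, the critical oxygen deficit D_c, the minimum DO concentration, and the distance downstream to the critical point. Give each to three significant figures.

t_c ≈ 0.888 d; D_c ≈ 4.03 mg/L; min DO ≈ 4.19 mg/L; x_c ≈ 26.1 km

With k_2/k_1 = 2.997 and 1 − D₀(k_2−k_1)/(k_1 L₀) = 0.6748,
t_c = ln(2.997 × 0.6748) / (1.19 − 0.397) = ln(2.023) / 0.7930 = 0.7045/0.7930 = 0.8884 d.
D_c = (k_1/k_2) L₀ e^(−k_1 t_c) = (0.397/1.19) × 17.2 × e^(−0.397×0.8884) = 0.3336 × 17.2 × 0.7028 = 4.033 mg/L.
Minimum DO = C_s − D_c = 8.22 − 4.033 = 4.187 mg/L.
x_c = v t_c = 0.340 m/s × 0.8884 d × 86400 s/d = 26100 m ≈ 26.1 km.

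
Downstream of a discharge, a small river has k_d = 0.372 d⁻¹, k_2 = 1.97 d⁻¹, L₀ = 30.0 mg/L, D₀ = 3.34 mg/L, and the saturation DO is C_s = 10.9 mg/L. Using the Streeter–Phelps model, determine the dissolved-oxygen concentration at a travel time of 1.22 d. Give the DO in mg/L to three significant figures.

k_d L₀/(k_2−k_d) = 0.372×30.0/(1.97−0.372) = 11.16/1.598 = 6.984 mg/L.
e^(−k_d t) = e^(−0.372×1.220) = 0.6352; e^(−k_2 t) = e^(−1.97×1.220) = 0.09041.
D = 6.984 × (0.6352 − 0.09041) + 3.34 × 0.09041 = 3.805 + 0.3020 = 4.107 mg/L.
DO = C_s − D = 10.9 − 4.107 = 6.793 mg/L.

DO ≈ 6.79 mg/L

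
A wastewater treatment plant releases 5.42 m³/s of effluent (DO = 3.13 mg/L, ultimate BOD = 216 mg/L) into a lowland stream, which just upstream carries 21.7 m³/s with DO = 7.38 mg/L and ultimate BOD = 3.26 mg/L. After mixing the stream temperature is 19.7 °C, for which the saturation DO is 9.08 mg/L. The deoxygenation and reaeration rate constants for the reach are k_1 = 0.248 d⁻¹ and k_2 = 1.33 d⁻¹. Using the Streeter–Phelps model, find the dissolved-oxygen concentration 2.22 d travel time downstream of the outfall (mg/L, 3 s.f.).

Mixed DO = (21.7×7.38 + 5.42×3.13)/(21.7+5.42) = 177.1/27.12 = 6.531 mg/L.
Mixed L₀ = (21.7×3.26 + 5.42×216)/(27.12) = 1241/27.12 = 45.78 mg/L.
Initial deficit D₀ = C_s − DO₀ = 9.08 − 6.531 = 2.549 mg/L.
D(2.22) = [0.248×45.78/(1.33−0.248)](e^(−0.248×2.22) − e^(−1.33×2.22)) + 2.549 e^(−1.33×2.22)
= 10.49 × (0.5766 − 0.05220) + 2.549 × 0.05220 = 5.635 mg/L.
DO = 9.08 − 5.635 = 3.445 mg/L.

DO ≈ 3.44 mg/L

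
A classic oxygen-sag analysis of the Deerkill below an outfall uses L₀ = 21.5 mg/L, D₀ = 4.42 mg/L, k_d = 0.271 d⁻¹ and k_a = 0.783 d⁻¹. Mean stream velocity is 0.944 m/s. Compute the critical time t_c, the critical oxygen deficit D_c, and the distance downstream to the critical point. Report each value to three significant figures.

t_c ≈ 1.11 d; D_c ≈ 5.51 mg/L; x_c ≈ 90.7 km

With k_a/k_d = 2.889 and 1 − D₀(k_a−k_d)/(k_d L₀) = 0.6116,
t_c = ln(2.889 × 0.6116) / (0.783 − 0.271) = ln(1.767) / 0.5120 = 0.5693/0.5120 = 1.112 d.
D_c = (k_d/k_a) L₀ e^(−k_d t_c) = (0.271/0.783) × 21.5 × e^(−0.271×1.112) = 0.3461 × 21.5 × 0.7398 = 5.505 mg/L.
x_c = v t_c = 0.944 m/s × 1.112 d × 86400 s/d = 90690 m ≈ 90.7 km.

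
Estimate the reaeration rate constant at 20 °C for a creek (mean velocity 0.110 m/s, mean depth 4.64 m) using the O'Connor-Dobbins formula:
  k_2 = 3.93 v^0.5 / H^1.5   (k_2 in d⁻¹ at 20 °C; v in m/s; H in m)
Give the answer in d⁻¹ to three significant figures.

k_2 = 3.93 × 0.110^0.5 / 4.64^1.5 = 3.93 × 0.3317 / 9.995 = 0.1304 d⁻¹.

k_2 ≈ 0.130 d⁻¹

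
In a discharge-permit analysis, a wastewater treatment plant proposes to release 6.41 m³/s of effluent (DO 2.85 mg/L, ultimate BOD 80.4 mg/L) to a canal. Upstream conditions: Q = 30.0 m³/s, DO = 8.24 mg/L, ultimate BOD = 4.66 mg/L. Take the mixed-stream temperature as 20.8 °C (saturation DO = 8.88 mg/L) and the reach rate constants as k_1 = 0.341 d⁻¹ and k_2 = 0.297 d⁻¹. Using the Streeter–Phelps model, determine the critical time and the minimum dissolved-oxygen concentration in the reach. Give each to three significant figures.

Mixed DO = (30.0×8.24 + 6.41×2.85)/(30.0+6.41) = 265.5/36.41 = 7.291 mg/L.
Mixed L₀ = (30.0×4.66 + 6.41×80.4)/(36.41) = 655.2/36.41 = 17.99 mg/L.
Initial deficit D₀ = C_s − DO₀ = 8.88 − 7.291 = 1.589 mg/L.
t_c = (1/-0.04400) ln[(0.297/0.341)(1 − 1.589×-0.04400/(0.341×17.99))] = -22.73 × ln(0.8809) = 2.882 d.
D_c = (0.341/0.297) × 17.99 × e^(−0.341×2.882) = 1.148 × 17.99 × 0.3742 = 7.732 mg/L.
Minimum DO = 8.88 − 7.732 = 1.148 mg/L.

t_c ≈ 2.88 d; minimum DO ≈ 1.15 mg/L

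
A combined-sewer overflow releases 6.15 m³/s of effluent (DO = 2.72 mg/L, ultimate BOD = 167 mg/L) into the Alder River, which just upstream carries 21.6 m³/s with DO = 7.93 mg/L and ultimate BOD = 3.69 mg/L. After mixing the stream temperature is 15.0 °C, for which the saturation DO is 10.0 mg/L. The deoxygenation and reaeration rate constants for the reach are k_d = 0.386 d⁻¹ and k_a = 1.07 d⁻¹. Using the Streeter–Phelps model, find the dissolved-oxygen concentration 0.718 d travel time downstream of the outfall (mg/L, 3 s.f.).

Mixed DO = (21.6×7.93 + 6.15×2.72)/(21.6+6.15) = 188.0/27.75 = 6.775 mg/L.
Mixed L₀ = (21.6×3.69 + 6.15×167)/(27.75) = 1107/27.75 = 39.88 mg/L.
Initial deficit D₀ = C_s − DO₀ = 10.0 − 6.775 = 3.225 mg/L.
D(0.718) = [0.386×39.88/(1.07−0.386)](e^(−0.386×0.718) − e^(−1.07×0.718)) + 3.225 e^(−1.07×0.718)
= 22.51 × (0.7579 − 0.4638) + 3.225 × 0.4638 = 8.116 mg/L.
DO = 10.0 − 8.116 = 1.884 mg/L.

DO ≈ 1.88 mg/L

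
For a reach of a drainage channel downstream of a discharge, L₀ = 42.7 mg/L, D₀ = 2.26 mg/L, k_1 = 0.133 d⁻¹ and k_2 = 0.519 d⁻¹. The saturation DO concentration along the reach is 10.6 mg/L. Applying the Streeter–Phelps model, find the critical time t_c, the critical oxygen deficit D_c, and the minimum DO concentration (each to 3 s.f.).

t_c = [1/(k_2−k_1)] ln[(k_2/k_1)(1 − D₀(k_2−k_1)/(k_1 L₀))]
= [1/(0.519−0.133)] ln[(0.519/0.133)(1 − 2.26×0.3860/(0.133×42.7))]
= (1/0.3860) ln[3.902 × 0.8464] = 2.591 × ln(3.303) = 2.591 × 1.195 = 3.095 d.
D_c = (k_1/k_2) L₀ e^(−k_1 t_c) = (0.133/0.519) × 42.7 × e^(−0.133×3.095) = 0.2563 × 42.7 × 0.6625 = 7.250 mg/L.
Minimum DO = C_s − D_c = 10.6 − 7.250 = 3.350 mg/L.

t_c ≈ 3.10 d; D_c ≈ 7.25 mg/L; min DO ≈ 3.35 mg/L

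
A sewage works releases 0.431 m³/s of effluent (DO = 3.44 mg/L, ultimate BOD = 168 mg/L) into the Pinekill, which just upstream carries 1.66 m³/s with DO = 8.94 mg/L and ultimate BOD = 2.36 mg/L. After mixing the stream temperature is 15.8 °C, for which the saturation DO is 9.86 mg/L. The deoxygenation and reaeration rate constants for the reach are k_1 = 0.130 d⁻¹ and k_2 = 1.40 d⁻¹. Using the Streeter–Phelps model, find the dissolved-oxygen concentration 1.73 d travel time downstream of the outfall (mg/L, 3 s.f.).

Mixed DO = (1.66×8.94 + 0.431×3.44)/(1.66+0.431) = 16.32/2.091 = 7.806 mg/L.
Mixed L₀ = (1.66×2.36 + 0.431×168)/(2.091) = 76.33/2.091 = 36.50 mg/L.
Initial deficit D₀ = C_s − DO₀ = 9.86 − 7.806 = 2.054 mg/L.
D(1.73) = [0.130×36.50/(1.40−0.130)](e^(−0.130×1.73) − e^(−1.40×1.73)) + 2.054 e^(−1.40×1.73)
= 3.736 × (0.7986 − 0.08874) + 2.054 × 0.08874 = 2.835 mg/L.
DO = 9.86 − 2.835 = 7.025 mg/L.

DO ≈ 7.03 mg/L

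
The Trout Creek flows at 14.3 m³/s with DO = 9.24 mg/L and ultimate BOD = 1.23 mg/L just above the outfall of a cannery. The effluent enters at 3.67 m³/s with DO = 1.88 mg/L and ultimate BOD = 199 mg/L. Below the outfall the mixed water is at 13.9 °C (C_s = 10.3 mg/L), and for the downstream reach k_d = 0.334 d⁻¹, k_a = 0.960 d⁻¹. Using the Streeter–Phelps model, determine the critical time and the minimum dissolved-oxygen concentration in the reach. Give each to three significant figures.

t_c ≈ 1.49 d; minimum DO ≈ 1.50 mg/L

Mixed DO = (14.3×9.24 + 3.67×1.88)/(14.3+3.67) = 139.0/17.97 = 7.737 mg/L.
Mixed L₀ = (14.3×1.23 + 3.67×199)/(17.97) = 747.9/17.97 = 41.62 mg/L.
Initial deficit D₀ = C_s − DO₀ = 10.3 − 7.737 = 2.563 mg/L.
t_c = (1/0.6260) ln[(0.960/0.334)(1 − 2.563×0.6260/(0.334×41.62))] = 1.597 × ln(2.542) = 1.491 d.
D_c = (0.334/0.960) × 41.62 × e^(−0.334×1.491) = 0.3479 × 41.62 × 0.6078 = 8.801 mg/L.
Minimum DO = 10.3 − 8.801 = 1.499 mg/L.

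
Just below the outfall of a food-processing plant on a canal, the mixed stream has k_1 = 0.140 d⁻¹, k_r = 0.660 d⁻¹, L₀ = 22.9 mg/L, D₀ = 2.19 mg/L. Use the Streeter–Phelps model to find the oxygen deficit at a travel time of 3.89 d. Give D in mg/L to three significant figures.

D ≈ 3.27 mg/L

k_1 L₀/(k_r−k_1) = 0.140×22.9/(0.660−0.140) = 3.206/0.5200 = 6.165 mg/L.
e^(−k_1 t) = e^(−0.140×3.890) = 0.5801; e^(−k_r t) = e^(−0.660×3.890) = 0.07673.
D = 6.165 × (0.5801 − 0.07673) + 2.19 × 0.07673 = 3.103 + 0.1680 = 3.271 mg/L.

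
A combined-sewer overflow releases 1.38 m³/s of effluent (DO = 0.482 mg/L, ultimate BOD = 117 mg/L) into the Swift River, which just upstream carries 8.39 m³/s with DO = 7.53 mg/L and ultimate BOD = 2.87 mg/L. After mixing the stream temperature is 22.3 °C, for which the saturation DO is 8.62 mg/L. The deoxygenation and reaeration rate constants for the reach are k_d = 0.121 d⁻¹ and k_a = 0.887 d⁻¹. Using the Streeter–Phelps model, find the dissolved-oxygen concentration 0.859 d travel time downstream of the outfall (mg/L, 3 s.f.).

Mixed DO = (8.39×7.53 + 1.38×0.482)/(8.39+1.38) = 63.84/9.770 = 6.534 mg/L.
Mixed L₀ = (8.39×2.87 + 1.38×117)/(9.770) = 185.5/9.770 = 18.99 mg/L.
Initial deficit D₀ = C_s − DO₀ = 8.62 − 6.534 = 2.086 mg/L.
D(0.859) = [0.121×18.99/(0.887−0.121)](e^(−0.121×0.859) − e^(−0.887×0.859)) + 2.086 e^(−0.887×0.859)
= 3.000 × (0.9013 − 0.4668) + 2.086 × 0.4668 = 2.277 mg/L.
DO = 8.62 − 2.277 = 6.343 mg/L.

DO ≈ 6.34 mg/L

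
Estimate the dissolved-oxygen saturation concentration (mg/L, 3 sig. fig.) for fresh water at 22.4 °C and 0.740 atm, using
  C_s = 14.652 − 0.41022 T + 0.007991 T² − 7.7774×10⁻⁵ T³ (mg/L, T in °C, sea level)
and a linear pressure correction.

At sea level: C_s = 14.652 − 0.41022×22.4 + 0.007991×22.4² − 7.7774×10⁻⁵×22.4³ = 8.599 mg/L.
Pressure correction: C_s' = 8.599 × 0.740 = 6.363 mg/L.

C_s ≈ 6.36 mg/L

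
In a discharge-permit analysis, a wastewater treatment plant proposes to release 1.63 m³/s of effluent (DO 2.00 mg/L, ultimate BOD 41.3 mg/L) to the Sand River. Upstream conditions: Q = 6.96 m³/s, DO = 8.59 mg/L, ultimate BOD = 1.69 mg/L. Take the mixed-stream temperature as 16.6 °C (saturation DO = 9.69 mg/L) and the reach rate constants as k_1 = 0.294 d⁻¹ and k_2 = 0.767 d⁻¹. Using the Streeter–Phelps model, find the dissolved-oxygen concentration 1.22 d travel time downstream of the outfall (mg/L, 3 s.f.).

DO ≈ 7.02 mg/L

Mixed DO = (6.96×8.59 + 1.63×2.00)/(6.96+1.63) = 63.05/8.590 = 7.340 mg/L.
Mixed L₀ = (6.96×1.69 + 1.63×41.3)/(8.590) = 79.08/8.590 = 9.206 mg/L.
Initial deficit D₀ = C_s − DO₀ = 9.69 − 7.340 = 2.350 mg/L.
D(1.22) = [0.294×9.206/(0.767−0.294)](e^(−0.294×1.22) − e^(−0.767×1.22)) + 2.350 e^(−0.767×1.22)
= 5.722 × (0.6986 − 0.3923) + 2.350 × 0.3923 = 2.675 mg/L.
DO = 9.69 − 2.675 = 7.015 mg/L.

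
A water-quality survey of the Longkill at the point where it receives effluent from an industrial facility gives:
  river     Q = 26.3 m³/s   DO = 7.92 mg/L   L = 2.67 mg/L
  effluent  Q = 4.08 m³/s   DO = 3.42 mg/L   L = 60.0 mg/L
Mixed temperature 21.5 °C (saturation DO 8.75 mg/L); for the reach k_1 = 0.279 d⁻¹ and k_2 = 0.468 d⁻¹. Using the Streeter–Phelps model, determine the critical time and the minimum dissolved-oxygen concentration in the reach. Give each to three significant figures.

t_c ≈ 2.22 d; minimum DO ≈ 5.42 mg/L

Mixed DO = (26.3×7.92 + 4.08×3.42)/(26.3+4.08) = 222.2/30.38 = 7.316 mg/L.
Mixed L₀ = (26.3×2.67 + 4.08×60.0)/(30.38) = 315.0/30.38 = 10.37 mg/L.
Initial deficit D₀ = C_s − DO₀ = 8.75 − 7.316 = 1.434 mg/L.
t_c = (1/0.1890) ln[(0.468/0.279)(1 − 1.434×0.1890/(0.279×10.37))] = 5.291 × ln(1.520) = 2.216 d.
D_c = (0.279/0.468) × 10.37 × e^(−0.279×2.216) = 0.5962 × 10.37 × 0.5388 = 3.331 mg/L.
Minimum DO = 8.75 − 3.331 = 5.419 mg/L.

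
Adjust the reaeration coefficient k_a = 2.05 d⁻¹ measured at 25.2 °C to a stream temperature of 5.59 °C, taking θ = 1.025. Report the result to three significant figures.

k_a ≈ 1.26 d⁻¹

k_a(T₂) = k_a(T₁) · θ^(T₂−T₁) = 2.05 × 1.025^(5.59−25.2)
= 2.05 × 1.025^-19.6 = 2.05 × 0.6162 = 1.263 d⁻¹.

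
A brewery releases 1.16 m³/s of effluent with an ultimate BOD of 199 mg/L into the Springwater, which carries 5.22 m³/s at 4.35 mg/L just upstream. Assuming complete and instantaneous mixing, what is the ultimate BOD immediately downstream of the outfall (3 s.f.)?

39.7 mg/L

Flow-weighted mixing: C = (Q_r C_r + Q_w C_w)/(Q_r + Q_w)
= (5.22×4.35 + 1.16×199)/(5.22 + 1.16) = 253.5/6.380 = 39.74 mg/L.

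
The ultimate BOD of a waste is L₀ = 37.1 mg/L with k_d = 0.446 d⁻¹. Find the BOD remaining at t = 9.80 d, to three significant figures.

L_t = L₀ e^(−k_d t) = 37.1 × e^(−0.446×9.80) = 37.1 × 0.01264 = 0.4690 mg/L.

L ≈ 0.469 mg/L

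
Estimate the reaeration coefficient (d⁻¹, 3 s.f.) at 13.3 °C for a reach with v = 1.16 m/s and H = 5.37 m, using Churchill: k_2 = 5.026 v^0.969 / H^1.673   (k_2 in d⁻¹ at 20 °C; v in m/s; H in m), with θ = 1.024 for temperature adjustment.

k_2 ≈ 0.297 d⁻¹

k_2(20) = 5.026 × 1.16^0.969 / 5.37^1.673 = 5.026 × 1.155 / 16.64 = 0.3487 d⁻¹.
k_2(13.3) = 0.3487 × 1.024^(13.3−20) = 0.3487 × 0.8531 = 0.2975 d⁻¹.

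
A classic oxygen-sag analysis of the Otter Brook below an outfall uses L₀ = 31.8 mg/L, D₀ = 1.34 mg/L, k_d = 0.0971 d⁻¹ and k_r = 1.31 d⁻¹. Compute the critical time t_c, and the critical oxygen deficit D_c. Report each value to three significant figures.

At the critical point dD/dt = 0, so k_d L₀ e^(−k_d t) = k_r D. Substituting D(t) from the Streeter–Phelps equation and solving for t gives
t_c = ln[(k_r/k_d)(1 − D₀(k_r−k_d)/(k_d L₀))] / (k_r−k_d).
Here k_r−k_d = 1.213 d⁻¹ and 1 − D₀(k_r−k_d)/(k_d L₀) = 1 − 1.34×1.213/(0.0971×31.8) = 0.4736, so
t_c = ln(13.49 × 0.4736) / 1.213 = 1.855 / 1.213 = 1.529 d.
D_c = (k_d/k_r) L₀ e^(−k_d t_c) = (0.0971/1.31) × 31.8 × e^(−0.0971×1.529) = 0.07412 × 31.8 × 0.8620 = 2.032 mg/L.

t_c ≈ 1.53 d; D_c ≈ 2.03 mg/L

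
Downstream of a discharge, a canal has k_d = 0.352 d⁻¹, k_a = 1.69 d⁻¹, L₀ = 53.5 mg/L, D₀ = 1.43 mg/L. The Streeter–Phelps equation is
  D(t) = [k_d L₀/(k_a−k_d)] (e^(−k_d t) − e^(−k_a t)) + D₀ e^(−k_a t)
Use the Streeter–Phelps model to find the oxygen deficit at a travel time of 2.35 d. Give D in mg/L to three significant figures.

k_d L₀/(k_a−k_d) = 0.352×53.5/(1.69−0.352) = 18.83/1.338 = 14.07 mg/L.
e^(−k_d t) = e^(−0.352×2.350) = 0.4373; e^(−k_a t) = e^(−1.69×2.350) = 0.01885.
D = 14.07 × (0.4373 − 0.01885) + 1.43 × 0.01885 = 5.889 + 0.02695 = 5.916 mg/L.

D ≈ 5.92 mg/L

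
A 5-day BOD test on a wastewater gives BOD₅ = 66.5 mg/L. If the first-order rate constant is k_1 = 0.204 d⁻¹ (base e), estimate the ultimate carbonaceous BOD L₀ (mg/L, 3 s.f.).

L₀ ≈ 104 mg/L

BOD₅ = L₀(1 − e^(−5k_1)) ⇒ L₀ = BOD₅ / (1 − e^(−5×0.204))
= 66.5 / (1 − 0.3606) = 66.5 / 0.6394 = 104.0 mg/L.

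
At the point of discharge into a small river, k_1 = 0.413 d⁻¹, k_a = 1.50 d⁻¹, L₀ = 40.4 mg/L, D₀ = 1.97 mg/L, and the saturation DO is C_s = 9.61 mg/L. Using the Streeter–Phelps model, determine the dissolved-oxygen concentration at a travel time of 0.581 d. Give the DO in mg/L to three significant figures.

k_1 L₀/(k_a−k_1) = 0.413×40.4/(1.50−0.413) = 16.69/1.087 = 15.35 mg/L.
e^(−k_1 t) = e^(−0.413×0.5810) = 0.7867; e^(−k_a t) = e^(−1.50×0.5810) = 0.4183.
D = 15.35 × (0.7867 − 0.4183) + 1.97 × 0.4183 = 5.654 + 0.8241 = 6.478 mg/L.
DO = C_s − D = 9.61 − 6.478 = 3.132 mg/L.

DO ≈ 3.13 mg/L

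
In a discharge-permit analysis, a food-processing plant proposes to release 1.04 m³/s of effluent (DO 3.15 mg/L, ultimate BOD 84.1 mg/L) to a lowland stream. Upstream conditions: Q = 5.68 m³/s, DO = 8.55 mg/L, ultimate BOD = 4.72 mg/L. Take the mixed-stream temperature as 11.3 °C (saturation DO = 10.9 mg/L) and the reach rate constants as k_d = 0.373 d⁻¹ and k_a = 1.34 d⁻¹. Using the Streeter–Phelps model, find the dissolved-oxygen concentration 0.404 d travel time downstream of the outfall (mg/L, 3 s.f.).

DO ≈ 7.22 mg/L

Mixed DO = (5.68×8.55 + 1.04×3.15)/(5.68+1.04) = 51.84/6.720 = 7.714 mg/L.
Mixed L₀ = (5.68×4.72 + 1.04×84.1)/(6.720) = 114.3/6.720 = 17.00 mg/L.
Initial deficit D₀ = C_s − DO₀ = 10.9 − 7.714 = 3.186 mg/L.
D(0.404) = [0.373×17.00/(1.34−0.373)](e^(−0.373×0.404) − e^(−1.34×0.404)) + 3.186 e^(−1.34×0.404)
= 6.559 × (0.8601 − 0.5820) + 3.186 × 0.5820 = 3.678 mg/L.
DO = 10.9 − 3.678 = 7.222 mg/L.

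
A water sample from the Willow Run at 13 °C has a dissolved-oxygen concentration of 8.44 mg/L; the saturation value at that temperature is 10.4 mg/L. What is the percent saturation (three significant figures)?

% saturation = C/C_s × 100 = 8.44/10.4 × 100 = 81.2 %.

81.2 % saturation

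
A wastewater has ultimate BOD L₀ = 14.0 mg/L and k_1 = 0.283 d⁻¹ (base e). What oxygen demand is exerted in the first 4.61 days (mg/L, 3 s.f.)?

y ≈ 10.2 mg/L

y_t = L₀(1 − e^(−k_1 t)) = 14.0 × (1 − e^(−0.283×4.61))
= 14.0 × (1 − 0.2713) = 14.0 × 0.7287 = 10.20 mg/L.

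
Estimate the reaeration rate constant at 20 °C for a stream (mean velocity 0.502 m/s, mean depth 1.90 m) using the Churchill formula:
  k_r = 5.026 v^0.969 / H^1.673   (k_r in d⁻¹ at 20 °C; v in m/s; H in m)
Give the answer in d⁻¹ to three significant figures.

k_r = 5.026 × 0.502^0.969 / 1.90^1.673 = 5.026 × 0.5128 / 2.927 = 0.8807 d⁻¹.

k_r ≈ 0.881 d⁻¹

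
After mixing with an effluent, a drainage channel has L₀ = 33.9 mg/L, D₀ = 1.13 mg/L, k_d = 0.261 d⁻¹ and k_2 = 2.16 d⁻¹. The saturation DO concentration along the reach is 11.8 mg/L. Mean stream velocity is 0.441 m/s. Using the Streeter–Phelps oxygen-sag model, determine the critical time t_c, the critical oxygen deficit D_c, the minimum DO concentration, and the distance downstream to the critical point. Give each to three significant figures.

With k_2/k_d = 8.276 and 1 − D₀(k_2−k_d)/(k_d L₀) = 0.7575,
t_c = ln(8.276 × 0.7575) / (2.16 − 0.261) = ln(6.269) / 1.899 = 1.836/1.899 = 0.9666 d.
L(t_c) = L₀ e^(−k_d t_c) = 33.9 × 0.7770 = 26.34 mg/L, and at the critical point k_2 D_c = k_d L, so D_c = (0.261/2.16) × 26.34 = 3.183 mg/L.
Minimum DO = C_s − D_c = 11.8 − 3.183 = 8.617 mg/L.
x_c = v t_c = 0.441 m/s × 0.9666 d × 86400 s/d = 36830 m ≈ 36.8 km.

t_c ≈ 0.967 d; D_c ≈ 3.18 mg/L; min DO ≈ 8.62 mg/L; x_c ≈ 36.8 km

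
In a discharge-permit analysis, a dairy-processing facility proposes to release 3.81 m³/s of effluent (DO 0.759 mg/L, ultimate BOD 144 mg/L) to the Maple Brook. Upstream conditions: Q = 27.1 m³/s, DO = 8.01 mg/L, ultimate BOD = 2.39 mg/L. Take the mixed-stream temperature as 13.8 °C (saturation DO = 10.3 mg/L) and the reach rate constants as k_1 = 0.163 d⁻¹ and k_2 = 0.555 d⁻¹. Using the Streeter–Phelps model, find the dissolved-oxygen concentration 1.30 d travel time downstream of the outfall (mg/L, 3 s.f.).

Mixed DO = (27.1×8.01 + 3.81×0.759)/(27.1+3.81) = 220.0/30.91 = 7.116 mg/L.
Mixed L₀ = (27.1×2.39 + 3.81×144)/(30.91) = 613.4/30.91 = 19.85 mg/L.
Initial deficit D₀ = C_s − DO₀ = 10.3 − 7.116 = 3.184 mg/L.
D(1.30) = [0.163×19.85/(0.555−0.163)](e^(−0.163×1.30) − e^(−0.555×1.30)) + 3.184 e^(−0.555×1.30)
= 8.252 × (0.8090 − 0.4860) + 3.184 × 0.4860 = 4.213 mg/L.
DO = 10.3 − 4.213 = 6.087 mg/L.

DO ≈ 6.09 mg/L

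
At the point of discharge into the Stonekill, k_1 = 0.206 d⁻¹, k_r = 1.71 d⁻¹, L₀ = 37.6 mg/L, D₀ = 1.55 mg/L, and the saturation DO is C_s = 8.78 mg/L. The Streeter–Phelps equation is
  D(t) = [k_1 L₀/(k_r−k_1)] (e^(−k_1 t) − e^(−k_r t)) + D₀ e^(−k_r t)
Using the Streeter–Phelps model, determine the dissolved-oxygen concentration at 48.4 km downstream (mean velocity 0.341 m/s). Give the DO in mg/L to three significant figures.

DO ≈ 5.33 mg/L

Travel time t = x/v = 48.4 km / (0.341 m/s) = 48400 m / 0.341 m/s = 141900 s = 1.643 d.
k_1 L₀/(k_r−k_1) = 0.206×37.6/(1.71−0.206) = 7.746/1.504 = 5.150 mg/L.
e^(−k_1 t) = e^(−0.206×1.643) = 0.7129; e^(−k_r t) = e^(−1.71×1.643) = 0.06026.
D = 5.150 × (0.7129 − 0.06026) + 1.55 × 0.06026 = 3.361 + 0.09340 = 3.455 mg/L.
DO = C_s − D = 8.78 − 3.455 = 5.325 mg/L.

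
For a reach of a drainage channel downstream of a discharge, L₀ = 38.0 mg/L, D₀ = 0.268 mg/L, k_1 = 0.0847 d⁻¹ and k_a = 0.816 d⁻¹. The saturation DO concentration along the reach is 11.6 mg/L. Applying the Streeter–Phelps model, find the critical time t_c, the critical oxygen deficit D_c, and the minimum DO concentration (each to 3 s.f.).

t_c ≈ 3.01 d; D_c ≈ 3.06 mg/L; min DO ≈ 8.54 mg/L

With k_a/k_1 = 9.634 and 1 − D₀(k_a−k_1)/(k_1 L₀) = 0.9391,
t_c = ln(9.634 × 0.9391) / (0.816 − 0.0847) = ln(9.047) / 0.7313 = 2.202/0.7313 = 3.012 d.
D_c = (k_1/k_a) L₀ e^(−k_1 t_c) = (0.0847/0.816) × 38.0 × e^(−0.0847×3.012) = 0.1038 × 38.0 × 0.7748 = 3.056 mg/L.
Minimum DO = C_s − D_c = 11.6 − 3.056 = 8.544 mg/L.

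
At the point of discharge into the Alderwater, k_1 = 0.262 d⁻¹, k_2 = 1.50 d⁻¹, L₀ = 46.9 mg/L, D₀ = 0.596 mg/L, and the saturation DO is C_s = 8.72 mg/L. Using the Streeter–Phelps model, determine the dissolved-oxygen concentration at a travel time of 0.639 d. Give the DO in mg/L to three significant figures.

k_1 L₀/(k_2−k_1) = 0.262×46.9/(1.50−0.262) = 12.29/1.238 = 9.926 mg/L.
e^(−k_1 t) = e^(−0.262×0.6390) = 0.8458; e^(−k_2 t) = e^(−1.50×0.6390) = 0.3835.
D = 9.926 × (0.8458 − 0.3835) + 0.596 × 0.3835 = 4.589 + 0.2285 = 4.818 mg/L.
DO = C_s − D = 8.72 − 4.818 = 3.902 mg/L.

DO ≈ 3.90 mg/L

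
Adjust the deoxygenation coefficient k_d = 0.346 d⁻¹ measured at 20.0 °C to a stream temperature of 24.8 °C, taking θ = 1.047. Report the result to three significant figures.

k_d ≈ 0.431 d⁻¹

k_d(T₂) = k_d(T₁) · θ^(T₂−T₁) = 0.346 × 1.047^(24.8−20.0)
= 0.346 × 1.047^4.80 = 0.346 × 1.247 = 0.4313 d⁻¹.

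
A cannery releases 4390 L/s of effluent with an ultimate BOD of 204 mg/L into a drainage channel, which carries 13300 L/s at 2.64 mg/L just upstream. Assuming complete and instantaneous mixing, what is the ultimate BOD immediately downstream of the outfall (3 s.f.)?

52.6 mg/L

Flow-weighted mixing: C = (Q_r C_r + Q_w C_w)/(Q_r + Q_w)
= (13300×2.64 + 4390×204)/(13300 + 4390) = 930700/17690 = 52.61 mg/L.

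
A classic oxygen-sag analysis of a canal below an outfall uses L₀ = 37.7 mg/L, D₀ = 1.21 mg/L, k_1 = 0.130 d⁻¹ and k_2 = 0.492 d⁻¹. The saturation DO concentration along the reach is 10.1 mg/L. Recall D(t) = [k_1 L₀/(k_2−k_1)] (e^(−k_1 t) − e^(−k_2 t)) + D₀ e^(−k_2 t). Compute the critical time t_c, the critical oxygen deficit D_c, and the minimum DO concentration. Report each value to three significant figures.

With k_2/k_1 = 3.785 and 1 − D₀(k_2−k_1)/(k_1 L₀) = 0.9106,
t_c = ln(3.785 × 0.9106) / (0.492 − 0.130) = ln(3.446) / 0.3620 = 1.237/0.3620 = 3.418 d.
D_c = (k_1/k_2) L₀ e^(−k_1 t_c) = (0.130/0.492) × 37.7 × e^(−0.130×3.418) = 0.2642 × 37.7 × 0.6412 = 6.388 mg/L.
Minimum DO = C_s − D_c = 10.1 − 6.388 = 3.712 mg/L.

t_c ≈ 3.42 d; D_c ≈ 6.39 mg/L; min DO ≈ 3.71 mg/L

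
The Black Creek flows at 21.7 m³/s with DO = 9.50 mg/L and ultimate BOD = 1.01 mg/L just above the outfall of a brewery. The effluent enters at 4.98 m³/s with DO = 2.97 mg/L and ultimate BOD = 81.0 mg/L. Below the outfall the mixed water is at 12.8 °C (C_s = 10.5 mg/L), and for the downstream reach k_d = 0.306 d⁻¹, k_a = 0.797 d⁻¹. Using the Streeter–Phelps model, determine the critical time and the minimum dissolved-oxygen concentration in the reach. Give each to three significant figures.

t_c ≈ 1.43 d; minimum DO ≈ 6.55 mg/L

Mixed DO = (21.7×9.50 + 4.98×2.97)/(21.7+4.98) = 220.9/26.68 = 8.281 mg/L.
Mixed L₀ = (21.7×1.01 + 4.98×81.0)/(26.68) = 425.3/26.68 = 15.94 mg/L.
Initial deficit D₀ = C_s − DO₀ = 10.5 − 8.281 = 2.219 mg/L.
t_c = (1/0.4910) ln[(0.797/0.306)(1 − 2.219×0.4910/(0.306×15.94))] = 2.037 × ln(2.023) = 1.435 d.
D_c = (0.306/0.797) × 15.94 × e^(−0.306×1.435) = 0.3839 × 15.94 × 0.6446 = 3.945 mg/L.
Minimum DO = 10.5 − 3.945 = 6.555 mg/L.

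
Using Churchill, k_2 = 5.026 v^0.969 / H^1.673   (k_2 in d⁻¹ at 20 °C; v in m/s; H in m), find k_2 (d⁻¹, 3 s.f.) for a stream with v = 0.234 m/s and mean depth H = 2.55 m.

k_2 = 5.026 × 0.234^0.969 / 2.55^1.673 = 5.026 × 0.2448 / 4.788 = 0.2570 d⁻¹.

k_2 ≈ 0.257 d⁻¹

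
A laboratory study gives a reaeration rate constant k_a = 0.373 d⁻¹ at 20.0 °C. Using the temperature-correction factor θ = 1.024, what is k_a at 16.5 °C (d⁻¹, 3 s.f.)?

k_a ≈ 0.343 d⁻¹

k_a(T₂) = k_a(T₁) · θ^(T₂−T₁) = 0.373 × 1.024^(16.5−20.0)
= 0.373 × 1.024^-3.50 = 0.373 × 0.9203 = 0.3433 d⁻¹.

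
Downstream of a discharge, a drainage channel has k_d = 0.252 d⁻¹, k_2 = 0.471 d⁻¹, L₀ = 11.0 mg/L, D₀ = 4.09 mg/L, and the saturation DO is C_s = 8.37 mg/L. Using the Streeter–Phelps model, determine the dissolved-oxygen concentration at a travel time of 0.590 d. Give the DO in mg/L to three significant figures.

k_d L₀/(k_2−k_d) = 0.252×11.0/(0.471−0.252) = 2.772/0.2190 = 12.66 mg/L.
e^(−k_d t) = e^(−0.252×0.5900) = 0.8618; e^(−k_2 t) = e^(−0.471×0.5900) = 0.7574.
D = 12.66 × (0.8618 − 0.7574) + 4.09 × 0.7574 = 1.322 + 3.098 = 4.420 mg/L.
DO = C_s − D = 8.37 − 4.420 = 3.950 mg/L.

DO ≈ 3.95 mg/L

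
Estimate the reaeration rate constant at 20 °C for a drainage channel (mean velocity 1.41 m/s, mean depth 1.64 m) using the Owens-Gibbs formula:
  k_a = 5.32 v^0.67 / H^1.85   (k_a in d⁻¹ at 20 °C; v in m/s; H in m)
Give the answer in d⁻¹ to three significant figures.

k_a = 5.32 × 1.41^0.67 / 1.64^1.85 = 5.32 × 1.259 / 2.497 = 2.682 d⁻¹.

k_a ≈ 2.68 d⁻¹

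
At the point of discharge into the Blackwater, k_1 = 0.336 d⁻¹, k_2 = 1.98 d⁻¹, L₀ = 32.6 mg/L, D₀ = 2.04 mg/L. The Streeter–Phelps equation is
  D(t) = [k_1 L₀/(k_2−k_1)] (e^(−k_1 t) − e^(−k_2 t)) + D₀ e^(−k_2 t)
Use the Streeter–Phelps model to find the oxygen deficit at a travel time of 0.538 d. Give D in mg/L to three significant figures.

k_1 L₀/(k_2−k_1) = 0.336×32.6/(1.98−0.336) = 10.95/1.644 = 6.663 mg/L.
e^(−k_1 t) = e^(−0.336×0.5380) = 0.8346; e^(−k_2 t) = e^(−1.98×0.5380) = 0.3446.
D = 6.663 × (0.8346 − 0.3446) + 2.04 × 0.3446 = 3.265 + 0.7031 = 3.968 mg/L.

D ≈ 3.97 mg/L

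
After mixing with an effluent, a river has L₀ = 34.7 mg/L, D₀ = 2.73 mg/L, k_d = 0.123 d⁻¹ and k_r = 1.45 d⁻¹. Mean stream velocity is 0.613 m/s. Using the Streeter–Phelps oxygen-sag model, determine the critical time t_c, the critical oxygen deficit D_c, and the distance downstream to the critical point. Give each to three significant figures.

t_c ≈ 0.436 d; D_c ≈ 2.79 mg/L; x_c ≈ 23.1 km

t_c = [1/(k_r−k_d)] ln[(k_r/k_d)(1 − D₀(k_r−k_d)/(k_d L₀))]
= [1/(1.45−0.123)] ln[(1.45/0.123)(1 − 2.73×1.327/(0.123×34.7))]
= (1/1.327) ln[11.79 × 0.1512] = 0.7536 × ln(1.783) = 0.7536 × 0.5781 = 0.4356 d.
L(t_c) = L₀ e^(−k_d t_c) = 34.7 × 0.9478 = 32.89 mg/L, and at the critical point k_r D_c = k_d L, so D_c = (0.123/1.45) × 32.89 = 2.790 mg/L.
x_c = v t_c = 0.613 m/s × 0.4356 d × 86400 s/d = 23070 m ≈ 23.1 km.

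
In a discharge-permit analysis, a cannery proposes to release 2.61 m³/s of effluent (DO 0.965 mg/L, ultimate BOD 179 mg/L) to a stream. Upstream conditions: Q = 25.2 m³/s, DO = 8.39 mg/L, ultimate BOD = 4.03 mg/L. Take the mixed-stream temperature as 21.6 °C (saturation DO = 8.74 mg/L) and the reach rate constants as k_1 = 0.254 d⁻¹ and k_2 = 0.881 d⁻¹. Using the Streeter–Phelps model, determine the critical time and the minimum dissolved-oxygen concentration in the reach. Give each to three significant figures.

Mixed DO = (25.2×8.39 + 2.61×0.965)/(25.2+2.61) = 213.9/27.81 = 7.693 mg/L.
Mixed L₀ = (25.2×4.03 + 2.61×179)/(27.81) = 568.7/27.81 = 20.45 mg/L.
Initial deficit D₀ = C_s − DO₀ = 8.74 − 7.693 = 1.047 mg/L.
t_c = (1/0.6270) ln[(0.881/0.254)(1 − 1.047×0.6270/(0.254×20.45))] = 1.595 × ln(3.030) = 1.768 d.
D_c = (0.254/0.881) × 20.45 × e^(−0.254×1.768) = 0.2883 × 20.45 × 0.6382 = 3.763 mg/L.
Minimum DO = 8.74 − 3.763 = 4.977 mg/L.

t_c ≈ 1.77 d; minimum DO ≈ 4.98 mg/L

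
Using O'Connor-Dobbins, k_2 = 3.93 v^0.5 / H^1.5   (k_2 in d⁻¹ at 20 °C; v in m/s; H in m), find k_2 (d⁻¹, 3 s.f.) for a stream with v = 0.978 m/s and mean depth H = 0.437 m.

k_2 = 3.93 × 0.978^0.5 / 0.437^1.5 = 3.93 × 0.9889 / 0.2889 = 13.45 d⁻¹.

k_2 ≈ 13.5 d⁻¹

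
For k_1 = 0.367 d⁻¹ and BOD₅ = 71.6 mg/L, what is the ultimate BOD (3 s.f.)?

BOD₅ = L₀(1 − e^(−5k_1)) ⇒ L₀ = BOD₅ / (1 − e^(−5×0.367))
= 71.6 / (1 − 0.1596) = 71.6 / 0.8404 = 85.20 mg/L.

L₀ ≈ 85.2 mg/L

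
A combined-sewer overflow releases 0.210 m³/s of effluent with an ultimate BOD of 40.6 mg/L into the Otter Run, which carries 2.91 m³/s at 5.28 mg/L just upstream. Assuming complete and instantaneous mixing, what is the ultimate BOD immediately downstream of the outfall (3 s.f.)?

7.66 mg/L

Flow-weighted mixing: C = (Q_r C_r + Q_w C_w)/(Q_r + Q_w)
= (2.91×5.28 + 0.210×40.6)/(2.91 + 0.210) = 23.89/3.120 = 7.657 mg/L.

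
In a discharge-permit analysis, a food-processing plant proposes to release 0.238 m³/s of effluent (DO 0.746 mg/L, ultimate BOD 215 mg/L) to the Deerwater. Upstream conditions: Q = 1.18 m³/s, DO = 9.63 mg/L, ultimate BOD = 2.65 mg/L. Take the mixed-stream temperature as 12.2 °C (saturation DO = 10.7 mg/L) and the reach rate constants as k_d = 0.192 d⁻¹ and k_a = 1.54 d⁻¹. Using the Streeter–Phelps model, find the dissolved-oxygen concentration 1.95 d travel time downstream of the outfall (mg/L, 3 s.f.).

Mixed DO = (1.18×9.63 + 0.238×0.746)/(1.18+0.238) = 11.54/1.418 = 8.139 mg/L.
Mixed L₀ = (1.18×2.65 + 0.238×215)/(1.418) = 54.30/1.418 = 38.29 mg/L.
Initial deficit D₀ = C_s − DO₀ = 10.7 − 8.139 = 2.561 mg/L.
D(1.95) = [0.192×38.29/(1.54−0.192)](e^(−0.192×1.95) − e^(−1.54×1.95)) + 2.561 e^(−1.54×1.95)
= 5.454 × (0.6877 − 0.04964) + 2.561 × 0.04964 = 3.607 mg/L.
DO = 10.7 − 3.607 = 7.093 mg/L.

DO ≈ 7.09 mg/L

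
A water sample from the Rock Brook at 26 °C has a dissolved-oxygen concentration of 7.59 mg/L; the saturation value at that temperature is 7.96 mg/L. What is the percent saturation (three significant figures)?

% saturation = C/C_s × 100 = 7.59/7.96 × 100 = 95.4 %.

95.4 % saturation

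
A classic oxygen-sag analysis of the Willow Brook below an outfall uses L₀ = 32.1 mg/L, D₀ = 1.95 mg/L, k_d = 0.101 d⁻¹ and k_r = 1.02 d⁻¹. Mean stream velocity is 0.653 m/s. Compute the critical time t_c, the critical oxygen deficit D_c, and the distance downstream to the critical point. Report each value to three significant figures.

t_c ≈ 1.64 d; D_c ≈ 2.69 mg/L; x_c ≈ 92.6 km

At the critical point dD/dt = 0, so k_d L₀ e^(−k_d t) = k_r D. Substituting D(t) from the Streeter–Phelps equation and solving for t gives
t_c = ln[(k_r/k_d)(1 − D₀(k_r−k_d)/(k_d L₀))] / (k_r−k_d).
Here k_r−k_d = 0.9190 d⁻¹ and 1 − D₀(k_r−k_d)/(k_d L₀) = 1 − 1.95×0.9190/(0.101×32.1) = 0.4473, so
t_c = ln(10.10 × 0.4473) / 0.9190 = 1.508 / 0.9190 = 1.641 d.
L(t_c) = L₀ e^(−k_d t_c) = 32.1 × 0.8473 = 27.20 mg/L, and at the critical point k_r D_c = k_d L, so D_c = (0.101/1.02) × 27.20 = 2.693 mg/L.
x_c = v t_c = 0.653 m/s × 1.641 d × 86400 s/d = 92570 m ≈ 92.6 km.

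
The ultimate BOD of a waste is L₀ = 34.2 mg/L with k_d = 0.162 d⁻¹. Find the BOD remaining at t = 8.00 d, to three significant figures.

L_t = L₀ e^(−k_d t) = 34.2 × e^(−0.162×8.00) = 34.2 × 0.2736 = 9.358 mg/L.

L ≈ 9.36 mg/L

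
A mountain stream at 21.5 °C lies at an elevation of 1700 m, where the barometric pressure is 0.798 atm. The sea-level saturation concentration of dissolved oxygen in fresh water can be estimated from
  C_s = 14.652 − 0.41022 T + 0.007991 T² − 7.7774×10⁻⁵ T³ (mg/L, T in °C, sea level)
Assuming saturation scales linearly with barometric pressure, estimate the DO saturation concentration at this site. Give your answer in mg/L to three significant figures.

At sea level: C_s = 14.652 − 0.41022×21.5 + 0.007991×21.5² − 7.7774×10⁻⁵×21.5³ = 8.753 mg/L.
Pressure correction: C_s' = 8.753 × 0.798 = 6.985 mg/L.

C_s ≈ 6.99 mg/L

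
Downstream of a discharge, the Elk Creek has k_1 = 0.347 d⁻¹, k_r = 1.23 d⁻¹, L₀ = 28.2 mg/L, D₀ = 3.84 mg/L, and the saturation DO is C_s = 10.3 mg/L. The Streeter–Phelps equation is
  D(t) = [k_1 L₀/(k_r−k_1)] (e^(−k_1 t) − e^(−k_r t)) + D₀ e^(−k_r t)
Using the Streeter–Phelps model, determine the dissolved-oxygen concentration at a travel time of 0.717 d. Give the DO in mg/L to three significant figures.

k_1 L₀/(k_r−k_1) = 0.347×28.2/(1.23−0.347) = 9.785/0.8830 = 11.08 mg/L.
e^(−k_1 t) = e^(−0.347×0.7170) = 0.7797; e^(−k_r t) = e^(−1.23×0.7170) = 0.4140.
D = 11.08 × (0.7797 − 0.4140) + 3.84 × 0.4140 = 4.053 + 1.590 = 5.643 mg/L.
DO = C_s − D = 10.3 − 5.643 = 4.657 mg/L.

DO ≈ 4.66 mg/L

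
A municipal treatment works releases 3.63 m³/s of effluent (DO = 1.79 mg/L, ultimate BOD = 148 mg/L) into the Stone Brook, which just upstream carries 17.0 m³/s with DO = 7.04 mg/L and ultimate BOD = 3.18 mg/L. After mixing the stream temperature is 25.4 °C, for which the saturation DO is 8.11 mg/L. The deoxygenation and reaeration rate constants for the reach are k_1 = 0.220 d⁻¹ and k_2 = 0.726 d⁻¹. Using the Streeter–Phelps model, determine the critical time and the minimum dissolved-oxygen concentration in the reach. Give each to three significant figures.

t_c ≈ 2.01 d; minimum DO ≈ 2.53 mg/L

Mixed DO = (17.0×7.04 + 3.63×1.79)/(17.0+3.63) = 126.2/20.63 = 6.116 mg/L.
Mixed L₀ = (17.0×3.18 + 3.63×148)/(20.63) = 591.3/20.63 = 28.66 mg/L.
Initial deficit D₀ = C_s − DO₀ = 8.11 − 6.116 = 1.994 mg/L.
t_c = (1/0.5060) ln[(0.726/0.220)(1 − 1.994×0.5060/(0.220×28.66))] = 1.976 × ln(2.772) = 2.015 d.
D_c = (0.220/0.726) × 28.66 × e^(−0.220×2.015) = 0.3030 × 28.66 × 0.6419 = 5.575 mg/L.
Minimum DO = 8.11 − 5.575 = 2.535 mg/L.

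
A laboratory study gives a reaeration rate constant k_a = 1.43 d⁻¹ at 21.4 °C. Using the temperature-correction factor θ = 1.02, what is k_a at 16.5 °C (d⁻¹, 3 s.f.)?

k_a ≈ 1.30 d⁻¹

k_a(T₂) = k_a(T₁) · θ^(T₂−T₁) = 1.43 × 1.02^(16.5−21.4)
= 1.43 × 1.02^-4.90 = 1.43 × 0.9075 = 1.298 d⁻¹.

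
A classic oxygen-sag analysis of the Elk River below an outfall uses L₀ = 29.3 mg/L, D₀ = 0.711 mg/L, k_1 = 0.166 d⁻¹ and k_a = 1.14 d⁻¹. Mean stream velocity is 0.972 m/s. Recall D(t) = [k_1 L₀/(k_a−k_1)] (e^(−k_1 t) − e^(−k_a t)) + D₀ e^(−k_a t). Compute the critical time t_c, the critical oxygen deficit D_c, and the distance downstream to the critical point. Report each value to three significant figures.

t_c ≈ 1.82 d; D_c ≈ 3.15 mg/L; x_c ≈ 153 km

t_c = [1/(k_a−k_1)] ln[(k_a/k_1)(1 − D₀(k_a−k_1)/(k_1 L₀))]
= [1/(1.14−0.166)] ln[(1.14/0.166)(1 − 0.711×0.9740/(0.166×29.3))]
= (1/0.9740) ln[6.867 × 0.8576] = 1.027 × ln(5.890) = 1.027 × 1.773 = 1.821 d.
D_c = (k_1/k_a) L₀ e^(−k_1 t_c) = (0.166/1.14) × 29.3 × e^(−0.166×1.821) = 0.1456 × 29.3 × 0.7392 = 3.154 mg/L.
x_c = v t_c = 0.972 m/s × 1.821 d × 86400 s/d = 152900 m ≈ 153 km.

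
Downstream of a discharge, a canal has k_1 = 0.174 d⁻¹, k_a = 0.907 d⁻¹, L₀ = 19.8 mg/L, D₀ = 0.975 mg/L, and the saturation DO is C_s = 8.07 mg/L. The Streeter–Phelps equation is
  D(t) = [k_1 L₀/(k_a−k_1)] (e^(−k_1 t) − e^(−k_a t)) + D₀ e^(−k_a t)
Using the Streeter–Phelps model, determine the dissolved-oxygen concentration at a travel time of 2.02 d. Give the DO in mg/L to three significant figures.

DO ≈ 5.36 mg/L

k_1 L₀/(k_a−k_1) = 0.174×19.8/(0.907−0.174) = 3.445/0.7330 = 4.700 mg/L.
e^(−k_1 t) = e^(−0.174×2.020) = 0.7036; e^(−k_a t) = e^(−0.907×2.020) = 0.1601.
D = 4.700 × (0.7036 − 0.1601) + 0.975 × 0.1601 = 2.555 + 0.1561 = 2.711 mg/L.
DO = C_s − D = 8.07 − 2.711 = 5.359 mg/L.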